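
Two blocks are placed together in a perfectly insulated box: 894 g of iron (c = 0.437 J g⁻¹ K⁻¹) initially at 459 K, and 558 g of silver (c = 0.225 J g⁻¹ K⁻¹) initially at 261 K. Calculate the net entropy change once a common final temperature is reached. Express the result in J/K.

Energy balance: T_f = (m₁c₁T₁ + m₂c₂T₂)/(m₁c₁ + m₂c₂) = 410.85 K.
ΔS₁ = m₁c₁ ln(T_f/T₁) = 390.678 × ln(410.85/459) = -43.3 J/K.
ΔS₂ = m₂c₂ ln(T_f/T₂) = 125.55 × ln(410.85/261) = 56.96 J/K.
ΔS_total = -43.3 + 56.96 = 13.7 J/K.

ΔS_total = 13.7 J/K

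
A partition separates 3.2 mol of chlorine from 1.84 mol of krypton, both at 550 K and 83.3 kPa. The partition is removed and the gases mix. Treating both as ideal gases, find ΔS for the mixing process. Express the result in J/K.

Mole fractions: x_A = 3.2/5.04 = 0.635, x_B = 0.365.
ΔS_mix = −R(n_A ln x_A + n_B ln x_B) = −8.314 × (3.2 ln 0.635 + 1.84 ln 0.365) = 27.5 J/K.

ΔS_mix = 27.5 J/K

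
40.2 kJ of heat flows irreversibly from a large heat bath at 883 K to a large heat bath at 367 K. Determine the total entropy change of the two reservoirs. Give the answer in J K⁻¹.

ΔS_hot = −Q/T_H = −40200/883 = -45.53 J/K and ΔS_cold = +Q/T_C = 40200/367 = 109.5 J/K.
ΔS_total = -45.53 + 109.5 = 64 J/K, positive as the second law requires.

ΔS_total = 64 J/K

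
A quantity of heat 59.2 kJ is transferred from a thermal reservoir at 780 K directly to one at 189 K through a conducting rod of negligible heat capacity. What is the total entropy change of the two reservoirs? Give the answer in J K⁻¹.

ΔS_total = 237 J/K

ΔS_hot = −Q/T_H = −59200/780 = -75.9 J/K and ΔS_cold = +Q/T_C = 59200/189 = 313.2 J/K.
ΔS_total = -75.9 + 313.2 = 237 J/K, positive as the second law requires.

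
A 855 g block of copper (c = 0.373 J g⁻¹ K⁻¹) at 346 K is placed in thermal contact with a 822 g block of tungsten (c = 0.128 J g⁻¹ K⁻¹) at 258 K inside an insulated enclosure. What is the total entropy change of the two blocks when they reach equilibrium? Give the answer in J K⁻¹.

Energy balance: T_f = (m₁c₁T₁ + m₂c₂T₂)/(m₁c₁ + m₂c₂) = 324.17 K.
ΔS₁ = m₁c₁ ln(T_f/T₁) = 318.915 × ln(324.17/346) = -20.78 J/K.
ΔS₂ = m₂c₂ ln(T_f/T₂) = 105.216 × ln(324.17/258) = 24.02 J/K.
ΔS_total = -20.78 + 24.02 = 3.24 J/K.

ΔS_total = 3.24 J/K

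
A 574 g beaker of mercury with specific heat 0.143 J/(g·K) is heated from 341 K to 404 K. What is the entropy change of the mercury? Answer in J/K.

ΔS = 13.9 J/K

ΔS = ∫dQ_rev/T = m c ln(T₂/T₁) = 574 × 0.143 × ln(404/341) = 13.9 J/K.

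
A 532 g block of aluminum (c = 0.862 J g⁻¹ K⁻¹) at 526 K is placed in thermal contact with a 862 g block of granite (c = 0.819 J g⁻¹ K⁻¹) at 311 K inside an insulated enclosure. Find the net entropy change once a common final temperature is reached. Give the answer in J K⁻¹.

ΔS_total = 39.4 J/K

Energy balance: T_f = (m₁c₁T₁ + m₂c₂T₂)/(m₁c₁ + m₂c₂) = 395.66 K.
ΔS₁ = m₁c₁ ln(T_f/T₁) = 458.584 × ln(395.66/526) = -130.6 J/K.
ΔS₂ = m₂c₂ ln(T_f/T₂) = 705.978 × ln(395.66/311) = 170 J/K.
ΔS_total = -130.6 + 170 = 39.4 J/K.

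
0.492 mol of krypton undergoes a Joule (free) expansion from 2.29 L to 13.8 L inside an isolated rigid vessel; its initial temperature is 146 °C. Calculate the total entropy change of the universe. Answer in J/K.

No heat is exchanged and no work is done, so the ideal-gas temperature stays constant.
Entropy is a state function; using a reversible isothermal path, ΔS_gas = nR ln(V₂/V₁) = 0.492 × 8.314 × ln(13.8/2.29) = 7.35 J/K.
The insulated surroundings exchange no heat, so ΔS_surr = 0 and ΔS_universe = ΔS_gas.

ΔS_universe = 7.35 J/K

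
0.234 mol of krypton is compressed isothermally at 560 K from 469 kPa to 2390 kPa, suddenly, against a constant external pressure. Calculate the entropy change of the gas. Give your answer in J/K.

ΔS_gas = -3.17 J/K

Entropy is a state function, so ΔS_gas depends only on the end states.
For an isothermal ideal gas ΔS_gas = nR ln(P₁/P₂) = 0.234 × 8.314 × ln(469/2390) = -3.17 J/K.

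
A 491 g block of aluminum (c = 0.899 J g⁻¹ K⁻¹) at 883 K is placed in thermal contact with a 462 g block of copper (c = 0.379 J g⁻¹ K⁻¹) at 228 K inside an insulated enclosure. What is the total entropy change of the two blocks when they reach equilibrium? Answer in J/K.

ΔS_total = 91.2 J/K

Energy balance: T_f = (m₁c₁T₁ + m₂c₂T₂)/(m₁c₁ + m₂c₂) = 696.97 K.
ΔS₁ = m₁c₁ ln(T_f/T₁) = 441.409 × ln(696.97/883) = -104.43 J/K.
ΔS₂ = m₂c₂ ln(T_f/T₂) = 175.098 × ln(696.97/228) = 195.65 J/K.
ΔS_total = -104.43 + 195.65 = 91.2 J/K.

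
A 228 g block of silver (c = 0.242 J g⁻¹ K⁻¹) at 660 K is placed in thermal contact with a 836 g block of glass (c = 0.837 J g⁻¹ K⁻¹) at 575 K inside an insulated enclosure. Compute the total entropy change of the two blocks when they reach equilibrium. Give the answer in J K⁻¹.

ΔS_total = 0.506 J/K

Energy balance: T_f = (m₁c₁T₁ + m₂c₂T₂)/(m₁c₁ + m₂c₂) = 581.21 K.
ΔS₁ = m₁c₁ ln(T_f/T₁) = 55.176 × ln(581.21/660) = -7.014 J/K.
ΔS₂ = m₂c₂ ln(T_f/T₂) = 699.732 × ln(581.21/575) = 7.52 J/K.
ΔS_total = -7.014 + 7.52 = 0.506 J/K.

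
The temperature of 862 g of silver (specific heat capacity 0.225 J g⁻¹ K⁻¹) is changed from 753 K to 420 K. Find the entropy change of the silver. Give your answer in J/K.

ΔS = -113 J/K

ΔS = ∫dQ_rev/T = m c ln(T₂/T₁) = 862 × 0.225 × ln(420/753) = -113 J/K.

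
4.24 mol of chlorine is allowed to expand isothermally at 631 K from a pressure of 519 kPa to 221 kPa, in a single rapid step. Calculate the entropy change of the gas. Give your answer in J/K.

ΔS_gas = 30.1 J/K

Entropy is a state function, so ΔS_gas depends only on the end states.
For an isothermal ideal gas ΔS_gas = nR ln(P₁/P₂) = 4.24 × 8.314 × ln(519/221) = 30.1 J/K.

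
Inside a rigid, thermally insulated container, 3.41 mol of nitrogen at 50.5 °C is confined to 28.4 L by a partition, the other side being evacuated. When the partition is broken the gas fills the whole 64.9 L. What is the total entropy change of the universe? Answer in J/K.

ΔS_universe = 23.4 J/K

No heat is exchanged and no work is done, so the ideal-gas temperature stays constant.
Entropy is a state function; using a reversible isothermal path, ΔS_gas = nR ln(V₂/V₁) = 3.41 × 8.314 × ln(64.9/28.4) = 23.4 J/K.
The insulated surroundings exchange no heat, so ΔS_surr = 0 and ΔS_universe = ΔS_gas.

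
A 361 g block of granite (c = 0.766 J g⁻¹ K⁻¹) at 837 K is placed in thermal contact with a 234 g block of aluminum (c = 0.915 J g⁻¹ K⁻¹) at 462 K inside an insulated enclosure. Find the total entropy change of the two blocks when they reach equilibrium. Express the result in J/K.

ΔS_total = 20.5 J/K

Energy balance: T_f = (m₁c₁T₁ + m₂c₂T₂)/(m₁c₁ + m₂c₂) = 673.35 K.
ΔS₁ = m₁c₁ ln(T_f/T₁) = 276.526 × ln(673.35/837) = -60.16 J/K.
ΔS₂ = m₂c₂ ln(T_f/T₂) = 214.11 × ln(673.35/462) = 80.66 J/K.
ΔS_total = -60.16 + 80.66 = 20.5 J/K.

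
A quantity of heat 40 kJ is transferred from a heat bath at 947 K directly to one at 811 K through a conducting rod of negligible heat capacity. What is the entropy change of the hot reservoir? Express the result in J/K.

ΔS_hot = -42.2 J/K

The hot reservoir loses heat Q, so ΔS_hot = −Q/T_H = −40000/947 = -42.2 J/K.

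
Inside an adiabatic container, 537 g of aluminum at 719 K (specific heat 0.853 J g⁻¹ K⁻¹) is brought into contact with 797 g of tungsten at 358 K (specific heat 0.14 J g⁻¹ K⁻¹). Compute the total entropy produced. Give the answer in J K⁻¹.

ΔS_total = 18.8 J/K

Energy balance: T_f = (m₁c₁T₁ + m₂c₂T₂)/(m₁c₁ + m₂c₂) = 648.29 K.
ΔS₁ = m₁c₁ ln(T_f/T₁) = 458.061 × ln(648.29/719) = -47.42 J/K.
ΔS₂ = m₂c₂ ln(T_f/T₂) = 111.58 × ln(648.29/358) = 66.26 J/K.
ΔS_total = -47.42 + 66.26 = 18.8 J/K.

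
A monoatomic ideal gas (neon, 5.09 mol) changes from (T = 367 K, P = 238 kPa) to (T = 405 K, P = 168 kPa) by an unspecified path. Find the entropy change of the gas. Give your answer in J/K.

ΔS = 25.2 J/K

ΔS = nC_p ln(T₂/T₁) − nR ln(P₂/P₁), with C_p = 5R/2 = 20.79 J mol⁻¹ K⁻¹ for a monoatomic ideal gas.
ΔS = 5.09 × [20.79 × ln(405/367) − 8.314 × ln(168/238)] = 25.2 J/K.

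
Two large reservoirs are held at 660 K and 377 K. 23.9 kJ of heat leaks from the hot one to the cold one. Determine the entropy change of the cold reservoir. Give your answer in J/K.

ΔS_cold = 63.4 J/K

The cold reservoir gains heat Q, so ΔS_cold = +Q/T_C = 23900/377 = 63.4 J/K.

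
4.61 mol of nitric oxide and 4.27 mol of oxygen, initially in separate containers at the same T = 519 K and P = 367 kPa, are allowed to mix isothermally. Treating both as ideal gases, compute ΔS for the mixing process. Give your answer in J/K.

ΔS_mix = 51.1 J/K

Mole fractions: x_A = 4.61/8.88 = 0.519, x_B = 0.481.
ΔS_mix = −R(n_A ln x_A + n_B ln x_B) = −8.314 × (4.61 ln 0.519 + 4.27 ln 0.481) = 51.1 J/K.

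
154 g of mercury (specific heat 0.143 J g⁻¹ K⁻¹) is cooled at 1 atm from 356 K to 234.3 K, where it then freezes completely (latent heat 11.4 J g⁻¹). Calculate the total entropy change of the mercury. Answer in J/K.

Cooling step: ΔS₁ = m c ln(T_tr/T_i) = 154 × 0.143 × ln(234.3/356) = -9.212 J/K.
Phase change: ΔS₂ = −mL/T_tr = −154 × 11.4 / 234.3 = -7.493 J/K.
ΔS_total = (-9.212) + (-7.493) = -16.7 J/K.

ΔS = -16.7 J/K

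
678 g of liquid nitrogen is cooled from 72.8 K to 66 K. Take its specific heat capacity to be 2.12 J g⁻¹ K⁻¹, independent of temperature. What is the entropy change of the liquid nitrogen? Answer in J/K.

ΔS = ∫dQ_rev/T = m c ln(T₂/T₁) = 678 × 2.12 × ln(66/72.8) = -141 J/K.

ΔS = -141 J/K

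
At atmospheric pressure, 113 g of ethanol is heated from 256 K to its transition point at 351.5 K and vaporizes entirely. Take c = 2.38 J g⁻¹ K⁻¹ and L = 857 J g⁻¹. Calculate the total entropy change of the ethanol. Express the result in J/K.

Warming step: ΔS₁ = m c ln(T_tr/T_i) = 113 × 2.38 × ln(351.5/256) = 85.26 J/K.
Phase change: ΔS₂ = +mL/T_tr = 113 × 857 / 351.5 = 275.5 J/K.
ΔS_total = (85.26) + (275.5) = 361 J/K.

ΔS = 361 J/K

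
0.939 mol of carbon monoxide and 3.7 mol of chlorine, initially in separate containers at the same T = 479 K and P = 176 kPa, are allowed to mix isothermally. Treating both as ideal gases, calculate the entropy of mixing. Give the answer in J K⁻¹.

Mole fractions: x_A = 0.939/4.64 = 0.202, x_B = 0.798.
ΔS_mix = −R(n_A ln x_A + n_B ln x_B) = −8.314 × (0.939 ln 0.202 + 3.7 ln 0.798) = 19.4 J/K.

ΔS_mix = 19.4 J/K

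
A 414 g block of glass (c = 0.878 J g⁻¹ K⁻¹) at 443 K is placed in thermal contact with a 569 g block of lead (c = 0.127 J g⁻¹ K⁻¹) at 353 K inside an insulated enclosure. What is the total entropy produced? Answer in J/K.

ΔS_total = 1.48 J/K

Energy balance: T_f = (m₁c₁T₁ + m₂c₂T₂)/(m₁c₁ + m₂c₂) = 428.07 K.
ΔS₁ = m₁c₁ ln(T_f/T₁) = 363.492 × ln(428.07/443) = -12.457 J/K.
ΔS₂ = m₂c₂ ln(T_f/T₂) = 72.263 × ln(428.07/353) = 13.934 J/K.
ΔS_total = -12.457 + 13.934 = 1.48 J/K.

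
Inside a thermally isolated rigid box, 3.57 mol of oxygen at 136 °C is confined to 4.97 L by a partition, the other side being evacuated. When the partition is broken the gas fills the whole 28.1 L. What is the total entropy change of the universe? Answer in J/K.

ΔS_universe = 51.4 J/K

For an ideal gas in free expansion Q = 0 and W = 0, so T is unchanged.
Entropy is a state function; using a reversible isothermal path, ΔS_gas = nR ln(V₂/V₁) = 3.57 × 8.314 × ln(28.1/4.97) = 51.4 J/K.
The insulated surroundings exchange no heat, so ΔS_surr = 0 and ΔS_universe = ΔS_gas.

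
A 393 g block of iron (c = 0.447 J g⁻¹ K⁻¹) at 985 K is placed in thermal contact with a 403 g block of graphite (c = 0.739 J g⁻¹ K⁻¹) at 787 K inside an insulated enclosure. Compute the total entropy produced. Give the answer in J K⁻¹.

ΔS_total = 2.83 J/K

Energy balance: T_f = (m₁c₁T₁ + m₂c₂T₂)/(m₁c₁ + m₂c₂) = 860.46 K.
ΔS₁ = m₁c₁ ln(T_f/T₁) = 175.671 × ln(860.46/985) = -23.75 J/K.
ΔS₂ = m₂c₂ ln(T_f/T₂) = 297.817 × ln(860.46/787) = 26.58 J/K.
ΔS_total = -23.75 + 26.58 = 2.83 J/K.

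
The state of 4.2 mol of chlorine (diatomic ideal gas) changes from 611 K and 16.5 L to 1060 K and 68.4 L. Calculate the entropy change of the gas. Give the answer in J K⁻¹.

ΔS = 97.7 J/K

Entropy is a state function: ΔS = nC_V ln(T₂/T₁) + nR ln(V₂/V₁), with C_V = 5R/2 = 20.79 J mol⁻¹ K⁻¹ for a diatomic ideal gas.
ΔS = 4.2 × [20.79 × ln(1060/611) + 8.314 × ln(68.4/16.5)] = 97.7 J/K.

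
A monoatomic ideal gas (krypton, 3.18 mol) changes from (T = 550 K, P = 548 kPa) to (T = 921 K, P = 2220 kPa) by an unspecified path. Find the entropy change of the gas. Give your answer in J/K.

ΔS = -2.91 J/K

ΔS = nC_p ln(T₂/T₁) − nR ln(P₂/P₁), with C_p = 5R/2 = 20.79 J mol⁻¹ K⁻¹ for a monoatomic ideal gas.
ΔS = 3.18 × [20.79 × ln(921/550) − 8.314 × ln(2220/548)] = -2.91 J/K.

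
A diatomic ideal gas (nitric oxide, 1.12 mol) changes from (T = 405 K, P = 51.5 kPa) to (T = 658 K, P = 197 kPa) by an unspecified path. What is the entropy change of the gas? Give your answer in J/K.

ΔS = 3.32 J/K

ΔS = nC_p ln(T₂/T₁) − nR ln(P₂/P₁), with C_p = 7R/2 = 29.1 J mol⁻¹ K⁻¹ for a diatomic ideal gas.
ΔS = 1.12 × [29.1 × ln(658/405) − 8.314 × ln(197/51.5)] = 3.32 J/K.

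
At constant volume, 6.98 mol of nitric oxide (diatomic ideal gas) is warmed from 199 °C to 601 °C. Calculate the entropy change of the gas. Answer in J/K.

ΔS = 89.4 J/K

In kelvin: T₁ = 472.15 K, T₂ = 874.15 K. At constant volume, ΔS = nC_V ln(T₂/T₁) with C_V = 5R/2 = 20.79 J mol⁻¹ K⁻¹.
ΔS = 6.98 × 20.79 × ln(874.15/472.15) = 89.4 J/K.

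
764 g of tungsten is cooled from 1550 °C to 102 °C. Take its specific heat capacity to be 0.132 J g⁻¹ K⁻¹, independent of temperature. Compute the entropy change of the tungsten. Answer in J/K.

ΔS = -159 J/K

In kelvin: T₁ = 1823.15 K, T₂ = 375.15 K. ΔS = ∫dQ_rev/T = m c ln(T₂/T₁) = 764 × 0.132 × ln(375.15/1823.15) = -159 J/K.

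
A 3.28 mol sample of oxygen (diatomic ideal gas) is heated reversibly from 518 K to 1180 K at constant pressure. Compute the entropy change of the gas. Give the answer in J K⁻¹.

ΔS = 78.6 J/K

At constant pressure, ΔS = nC_p ln(T₂/T₁) with C_p = 7R/2 = 29.1 J mol⁻¹ K⁻¹.
ΔS = 3.28 × 29.1 × ln(1180/518) = 78.6 J/K.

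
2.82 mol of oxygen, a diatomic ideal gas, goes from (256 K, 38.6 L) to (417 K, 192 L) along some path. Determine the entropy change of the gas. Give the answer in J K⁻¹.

Entropy is a state function: ΔS = nC_V ln(T₂/T₁) + nR ln(V₂/V₁), with C_V = 5R/2 = 20.79 J mol⁻¹ K⁻¹ for a diatomic ideal gas.
ΔS = 2.82 × [20.79 × ln(417/256) + 8.314 × ln(192/38.6)] = 66.2 J/K.

ΔS = 66.2 J/K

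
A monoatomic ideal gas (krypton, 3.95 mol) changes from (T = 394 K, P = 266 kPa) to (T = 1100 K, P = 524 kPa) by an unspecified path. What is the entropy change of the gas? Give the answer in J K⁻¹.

ΔS = 62 J/K

ΔS = nC_p ln(T₂/T₁) − nR ln(P₂/P₁), with C_p = 5R/2 = 20.79 J mol⁻¹ K⁻¹ for a monoatomic ideal gas.
ΔS = 3.95 × [20.79 × ln(1100/394) − 8.314 × ln(524/266)] = 62 J/K.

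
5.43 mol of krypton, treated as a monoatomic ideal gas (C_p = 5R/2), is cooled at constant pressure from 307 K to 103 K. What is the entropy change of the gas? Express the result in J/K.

At constant pressure, ΔS = nC_p ln(T₂/T₁) with C_p = 5R/2 = 20.79 J mol⁻¹ K⁻¹.
ΔS = 5.43 × 20.79 × ln(103/307) = -123 J/K.

ΔS = -123 J/K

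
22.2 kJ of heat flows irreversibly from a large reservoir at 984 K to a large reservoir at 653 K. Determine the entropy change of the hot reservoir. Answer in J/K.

ΔS_hot = -22.6 J/K

The hot reservoir loses heat Q, so ΔS_hot = −Q/T_H = −22200/984 = -22.6 J/K.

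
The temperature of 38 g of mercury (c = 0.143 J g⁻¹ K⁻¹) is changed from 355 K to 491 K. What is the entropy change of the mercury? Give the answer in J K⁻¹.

ΔS = 1.76 J/K

ΔS = ∫dQ_rev/T = m c ln(T₂/T₁) = 38 × 0.143 × ln(491/355) = 1.76 J/K.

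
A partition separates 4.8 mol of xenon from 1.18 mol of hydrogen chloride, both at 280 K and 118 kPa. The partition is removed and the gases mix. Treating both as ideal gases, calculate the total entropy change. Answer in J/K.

ΔS_mix = 24.7 J/K

Mole fractions: x_A = 4.8/5.98 = 0.803, x_B = 0.197.
ΔS_mix = −R(n_A ln x_A + n_B ln x_B) = −8.314 × (4.8 ln 0.803 + 1.18 ln 0.197) = 24.7 J/K.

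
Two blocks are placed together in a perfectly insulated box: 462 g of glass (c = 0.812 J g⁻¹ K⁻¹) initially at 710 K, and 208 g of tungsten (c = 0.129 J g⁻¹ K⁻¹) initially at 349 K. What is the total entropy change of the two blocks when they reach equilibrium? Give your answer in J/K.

ΔS_total = 5.18 J/K

Energy balance: T_f = (m₁c₁T₁ + m₂c₂T₂)/(m₁c₁ + m₂c₂) = 685.9 K.
ΔS₁ = m₁c₁ ln(T_f/T₁) = 375.144 × ln(685.9/710) = -12.95 J/K.
ΔS₂ = m₂c₂ ln(T_f/T₂) = 26.832 × ln(685.9/349) = 18.13 J/K.
ΔS_total = -12.95 + 18.13 = 5.18 J/K.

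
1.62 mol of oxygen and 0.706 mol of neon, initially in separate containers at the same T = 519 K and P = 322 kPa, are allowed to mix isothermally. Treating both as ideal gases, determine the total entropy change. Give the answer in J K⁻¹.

Mole fractions: x_A = 1.62/2.33 = 0.696, x_B = 0.304.
ΔS_mix = −R(n_A ln x_A + n_B ln x_B) = −8.314 × (1.62 ln 0.696 + 0.706 ln 0.304) = 11.9 J/K.

ΔS_mix = 11.9 J/K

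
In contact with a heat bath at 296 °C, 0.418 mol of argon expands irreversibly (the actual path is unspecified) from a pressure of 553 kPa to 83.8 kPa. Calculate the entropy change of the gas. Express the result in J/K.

Entropy is a state function, so ΔS_gas depends only on the end states.
For an isothermal ideal gas ΔS_gas = nR ln(P₁/P₂) = 0.418 × 8.314 × ln(553/83.8) = 6.56 J/K.

ΔS_gas = 6.56 J/K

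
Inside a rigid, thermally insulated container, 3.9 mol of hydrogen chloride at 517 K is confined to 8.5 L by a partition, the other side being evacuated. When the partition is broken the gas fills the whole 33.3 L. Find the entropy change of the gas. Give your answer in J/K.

For an ideal gas in free expansion Q = 0 and W = 0, so T is unchanged.
Entropy is a state function; using a reversible isothermal path, ΔS_gas = nR ln(V₂/V₁) = 3.9 × 8.314 × ln(33.3/8.5) = 44.3 J/K.

ΔS_gas = 44.3 J/K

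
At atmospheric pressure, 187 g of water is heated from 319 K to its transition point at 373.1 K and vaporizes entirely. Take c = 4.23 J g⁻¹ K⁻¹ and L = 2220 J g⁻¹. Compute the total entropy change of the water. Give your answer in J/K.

Warming step: ΔS₁ = m c ln(T_tr/T_i) = 187 × 4.23 × ln(373.1/319) = 123.9 J/K.
Phase change: ΔS₂ = +mL/T_tr = 187 × 2220 / 373.1 = 1113 J/K.
ΔS_total = (123.9) + (1113) = 1240 J/K.

ΔS = 1240 J/K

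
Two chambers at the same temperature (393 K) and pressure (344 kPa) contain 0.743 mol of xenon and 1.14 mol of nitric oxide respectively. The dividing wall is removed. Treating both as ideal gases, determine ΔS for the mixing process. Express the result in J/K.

ΔS_mix = 10.5 J/K

Mole fractions: x_A = 0.743/1.88 = 0.395, x_B = 0.605.
ΔS_mix = −R(n_A ln x_A + n_B ln x_B) = −8.314 × (0.743 ln 0.395 + 1.14 ln 0.605) = 10.5 J/K.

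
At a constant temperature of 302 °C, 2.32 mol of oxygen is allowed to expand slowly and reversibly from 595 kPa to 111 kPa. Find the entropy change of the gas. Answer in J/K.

For an isothermal ideal gas ΔS_gas = nR ln(P₁/P₂) = 2.32 × 8.314 × ln(595/111) = 32.4 J/K.

ΔS_gas = 32.4 J/K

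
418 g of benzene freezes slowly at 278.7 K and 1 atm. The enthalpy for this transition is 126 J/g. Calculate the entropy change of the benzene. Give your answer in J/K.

ΔS = -189 J/K

Heat released by the substance: Q = −mL = −418 × 126 = −52668 J.
At constant T, ΔS = Q_rev/T = −52668 / 278.7 = -189 J/K.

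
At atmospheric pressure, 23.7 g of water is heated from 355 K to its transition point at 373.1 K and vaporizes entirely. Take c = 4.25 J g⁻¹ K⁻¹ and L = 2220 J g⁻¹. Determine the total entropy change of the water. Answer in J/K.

Warming step: ΔS₁ = m c ln(T_tr/T_i) = 23.7 × 4.25 × ln(373.1/355) = 5.009 J/K.
Phase change: ΔS₂ = +mL/T_tr = 23.7 × 2220 / 373.1 = 141 J/K.
ΔS_total = (5.009) + (141) = 146 J/K.

ΔS = 146 J/K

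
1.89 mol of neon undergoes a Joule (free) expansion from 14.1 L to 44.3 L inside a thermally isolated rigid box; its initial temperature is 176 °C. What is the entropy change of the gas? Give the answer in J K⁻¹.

No heat is exchanged and no work is done, so the ideal-gas temperature stays constant.
Entropy is a state function; using a reversible isothermal path, ΔS_gas = nR ln(V₂/V₁) = 1.89 × 8.314 × ln(44.3/14.1) = 18 J/K.

ΔS_gas = 18 J/K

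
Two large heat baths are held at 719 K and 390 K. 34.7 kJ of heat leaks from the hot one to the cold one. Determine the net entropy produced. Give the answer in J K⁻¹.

ΔS_total = 40.7 J/K

ΔS_hot = −Q/T_H = −34700/719 = -48.26 J/K and ΔS_cold = +Q/T_C = 34700/390 = 88.97 J/K.
ΔS_total = -48.26 + 88.97 = 40.7 J/K, positive as the second law requires.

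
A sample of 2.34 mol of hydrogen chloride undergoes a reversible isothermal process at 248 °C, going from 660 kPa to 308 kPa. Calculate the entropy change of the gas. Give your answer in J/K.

ΔS_gas = 14.8 J/K

For an isothermal ideal gas ΔS_gas = nR ln(P₁/P₂) = 2.34 × 8.314 × ln(660/308) = 14.8 J/K.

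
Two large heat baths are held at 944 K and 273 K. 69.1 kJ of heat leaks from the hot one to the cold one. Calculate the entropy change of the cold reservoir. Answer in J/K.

The cold reservoir gains heat Q, so ΔS_cold = +Q/T_C = 69100/273 = 253 J/K.

ΔS_cold = 253 J/K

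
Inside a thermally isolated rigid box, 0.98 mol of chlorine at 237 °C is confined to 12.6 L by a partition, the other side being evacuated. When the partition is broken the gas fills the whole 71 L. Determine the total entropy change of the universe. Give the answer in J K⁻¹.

No heat is exchanged and no work is done, so the ideal-gas temperature stays constant.
Entropy is a state function; using a reversible isothermal path, ΔS_gas = nR ln(V₂/V₁) = 0.98 × 8.314 × ln(71/12.6) = 14.1 J/K.
The insulated surroundings exchange no heat, so ΔS_surr = 0 and ΔS_universe = ΔS_gas.

ΔS_universe = 14.1 J/K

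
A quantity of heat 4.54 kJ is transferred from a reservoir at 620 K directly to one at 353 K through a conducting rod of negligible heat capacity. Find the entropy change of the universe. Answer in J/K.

ΔS_total = 5.54 J/K

ΔS_hot = −Q/T_H = −4540/620 = -7.323 J/K and ΔS_cold = +Q/T_C = 4540/353 = 12.86 J/K.
ΔS_total = -7.323 + 12.86 = 5.54 J/K, positive as the second law requires.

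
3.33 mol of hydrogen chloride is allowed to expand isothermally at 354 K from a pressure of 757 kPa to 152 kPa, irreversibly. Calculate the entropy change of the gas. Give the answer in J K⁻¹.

Entropy is a state function, so ΔS_gas depends only on the end states.
For an isothermal ideal gas ΔS_gas = nR ln(P₁/P₂) = 3.33 × 8.314 × ln(757/152) = 44.4 J/K.

ΔS_gas = 44.4 J/K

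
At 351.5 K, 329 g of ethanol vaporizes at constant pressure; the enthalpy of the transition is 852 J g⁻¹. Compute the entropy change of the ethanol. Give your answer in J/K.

Heat absorbed by the substance: Q = mL = 329 × 852 = 280308 J.
At constant T, ΔS = Q_rev/T = 280308 / 351.5 = 797 J/K.

ΔS = 797 J/K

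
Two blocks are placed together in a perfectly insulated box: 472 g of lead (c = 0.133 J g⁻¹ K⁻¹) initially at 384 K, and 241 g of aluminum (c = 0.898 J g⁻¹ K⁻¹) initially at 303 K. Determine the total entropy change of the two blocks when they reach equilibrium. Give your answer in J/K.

ΔS_total = 1.42 J/K

Energy balance: T_f = (m₁c₁T₁ + m₂c₂T₂)/(m₁c₁ + m₂c₂) = 321.21 K.
ΔS₁ = m₁c₁ ln(T_f/T₁) = 62.776 × ln(321.21/384) = -11.21 J/K.
ΔS₂ = m₂c₂ ln(T_f/T₂) = 216.418 × ln(321.21/303) = 12.63 J/K.
ΔS_total = -11.21 + 12.63 = 1.42 J/K.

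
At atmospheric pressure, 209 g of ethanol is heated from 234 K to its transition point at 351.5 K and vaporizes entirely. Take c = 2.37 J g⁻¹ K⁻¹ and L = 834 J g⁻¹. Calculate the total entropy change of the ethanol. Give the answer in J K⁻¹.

ΔS = 697 J/K

Warming step: ΔS₁ = m c ln(T_tr/T_i) = 209 × 2.37 × ln(351.5/234) = 201.5 J/K.
Phase change: ΔS₂ = +mL/T_tr = 209 × 834 / 351.5 = 495.9 J/K.
ΔS_total = (201.5) + (495.9) = 697 J/K.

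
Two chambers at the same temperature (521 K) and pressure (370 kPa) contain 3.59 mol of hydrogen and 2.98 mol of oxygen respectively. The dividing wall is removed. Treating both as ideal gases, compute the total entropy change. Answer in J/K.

Mole fractions: x_A = 3.59/6.57 = 0.546, x_B = 0.454.
ΔS_mix = −R(n_A ln x_A + n_B ln x_B) = −8.314 × (3.59 ln 0.546 + 2.98 ln 0.454) = 37.6 J/K.

ΔS_mix = 37.6 J/K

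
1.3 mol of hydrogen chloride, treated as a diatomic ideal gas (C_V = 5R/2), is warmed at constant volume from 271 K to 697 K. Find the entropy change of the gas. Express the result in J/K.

ΔS = 25.5 J/K

At constant volume, ΔS = nC_V ln(T₂/T₁) with C_V = 5R/2 = 20.79 J mol⁻¹ K⁻¹.
ΔS = 1.3 × 20.79 × ln(697/271) = 25.5 J/K.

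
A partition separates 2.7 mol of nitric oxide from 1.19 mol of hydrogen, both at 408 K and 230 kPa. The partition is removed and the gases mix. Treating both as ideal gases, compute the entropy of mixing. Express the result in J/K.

Mole fractions: x_A = 2.7/3.89 = 0.694, x_B = 0.306.
ΔS_mix = −R(n_A ln x_A + n_B ln x_B) = −8.314 × (2.7 ln 0.694 + 1.19 ln 0.306) = 19.9 J/K.

ΔS_mix = 19.9 J/K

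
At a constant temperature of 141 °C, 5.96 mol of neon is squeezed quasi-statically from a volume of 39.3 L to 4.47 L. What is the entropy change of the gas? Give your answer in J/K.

ΔS_gas = -108 J/K

For an isothermal ideal gas ΔS_gas = nR ln(V₂/V₁) = 5.96 × 8.314 × ln(4.47/39.3) = -108 J/K.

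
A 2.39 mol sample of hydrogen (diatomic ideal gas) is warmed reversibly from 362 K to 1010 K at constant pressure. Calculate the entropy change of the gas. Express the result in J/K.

ΔS = 71.4 J/K

At constant pressure, ΔS = nC_p ln(T₂/T₁) with C_p = 7R/2 = 29.1 J mol⁻¹ K⁻¹.
ΔS = 2.39 × 29.1 × ln(1010/362) = 71.4 J/K.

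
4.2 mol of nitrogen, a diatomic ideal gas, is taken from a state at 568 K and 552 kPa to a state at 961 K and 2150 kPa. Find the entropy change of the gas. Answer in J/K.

ΔS = nC_p ln(T₂/T₁) − nR ln(P₂/P₁), with C_p = 7R/2 = 29.1 J mol⁻¹ K⁻¹ for a diatomic ideal gas.
ΔS = 4.2 × [29.1 × ln(961/568) − 8.314 × ln(2150/552)] = 16.8 J/K.

ΔS = 16.8 J/K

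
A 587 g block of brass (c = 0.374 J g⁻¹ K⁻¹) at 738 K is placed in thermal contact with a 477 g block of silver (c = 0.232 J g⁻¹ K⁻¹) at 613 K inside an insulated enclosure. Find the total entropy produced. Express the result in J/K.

Energy balance: T_f = (m₁c₁T₁ + m₂c₂T₂)/(m₁c₁ + m₂c₂) = 696.11 K.
ΔS₁ = m₁c₁ ln(T_f/T₁) = 219.538 × ln(696.11/738) = -12.83 J/K.
ΔS₂ = m₂c₂ ln(T_f/T₂) = 110.664 × ln(696.11/613) = 14.07 J/K.
ΔS_total = -12.83 + 14.07 = 1.24 J/K.

ΔS_total = 1.24 J/K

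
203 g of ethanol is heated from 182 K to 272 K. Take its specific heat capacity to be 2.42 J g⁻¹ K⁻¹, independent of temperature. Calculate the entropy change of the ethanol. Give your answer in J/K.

ΔS = ∫dQ_rev/T = m c ln(T₂/T₁) = 203 × 2.42 × ln(272/182) = 197 J/K.

ΔS = 197 J/K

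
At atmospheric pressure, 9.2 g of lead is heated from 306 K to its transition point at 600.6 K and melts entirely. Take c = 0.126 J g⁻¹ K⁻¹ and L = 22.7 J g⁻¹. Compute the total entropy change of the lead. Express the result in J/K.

Warming step: ΔS₁ = m c ln(T_tr/T_i) = 9.2 × 0.126 × ln(600.6/306) = 0.7817 J/K.
Phase change: ΔS₂ = +mL/T_tr = 9.2 × 22.7 / 600.6 = 0.3477 J/K.
ΔS_total = (0.7817) + (0.3477) = 1.13 J/K.

ΔS = 1.13 J/K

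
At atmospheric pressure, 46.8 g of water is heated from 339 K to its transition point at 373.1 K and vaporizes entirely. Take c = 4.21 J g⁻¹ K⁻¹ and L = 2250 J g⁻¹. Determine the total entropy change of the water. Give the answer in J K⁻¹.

ΔS = 301 J/K

Warming step: ΔS₁ = m c ln(T_tr/T_i) = 46.8 × 4.21 × ln(373.1/339) = 18.88 J/K.
Phase change: ΔS₂ = +mL/T_tr = 46.8 × 2250 / 373.1 = 282.2 J/K.
ΔS_total = (18.88) + (282.2) = 301 J/K.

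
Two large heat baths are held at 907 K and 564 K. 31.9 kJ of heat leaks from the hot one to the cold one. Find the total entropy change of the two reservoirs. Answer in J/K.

ΔS_hot = −Q/T_H = −31900/907 = -35.17 J/K and ΔS_cold = +Q/T_C = 31900/564 = 56.56 J/K.
ΔS_total = -35.17 + 56.56 = 21.4 J/K, positive as the second law requires.

ΔS_total = 21.4 J/K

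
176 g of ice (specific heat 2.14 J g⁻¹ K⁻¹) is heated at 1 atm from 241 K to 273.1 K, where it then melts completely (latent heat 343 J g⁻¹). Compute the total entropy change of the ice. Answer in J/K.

Warming step: ΔS₁ = m c ln(T_tr/T_i) = 176 × 2.14 × ln(273.1/241) = 47.1 J/K.
Phase change: ΔS₂ = +mL/T_tr = 176 × 343 / 273.1 = 221 J/K.
ΔS_total = (47.1) + (221) = 268 J/K.

ΔS = 268 J/K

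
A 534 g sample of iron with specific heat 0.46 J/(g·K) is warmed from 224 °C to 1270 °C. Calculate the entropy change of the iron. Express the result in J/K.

In kelvin: T₁ = 497.15 K, T₂ = 1543.15 K. ΔS = ∫dQ_rev/T = m c ln(T₂/T₁) = 534 × 0.46 × ln(1543.15/497.15) = 278 J/K.

ΔS = 278 J/K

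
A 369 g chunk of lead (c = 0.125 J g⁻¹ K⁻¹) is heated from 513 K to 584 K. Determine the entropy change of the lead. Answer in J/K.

ΔS = 5.98 J/K

ΔS = ∫dQ_rev/T = m c ln(T₂/T₁) = 369 × 0.125 × ln(584/513) = 5.98 J/K.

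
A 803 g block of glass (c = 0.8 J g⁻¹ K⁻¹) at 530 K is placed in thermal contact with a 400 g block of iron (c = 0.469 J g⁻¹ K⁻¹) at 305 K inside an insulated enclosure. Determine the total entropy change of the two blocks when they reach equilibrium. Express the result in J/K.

Energy balance: T_f = (m₁c₁T₁ + m₂c₂T₂)/(m₁c₁ + m₂c₂) = 479.14 K.
ΔS₁ = m₁c₁ ln(T_f/T₁) = 642.4 × ln(479.14/530) = -64.8 J/K.
ΔS₂ = m₂c₂ ln(T_f/T₂) = 187.6 × ln(479.14/305) = 84.74 J/K.
ΔS_total = -64.8 + 84.74 = 19.9 J/K.

ΔS_total = 19.9 J/K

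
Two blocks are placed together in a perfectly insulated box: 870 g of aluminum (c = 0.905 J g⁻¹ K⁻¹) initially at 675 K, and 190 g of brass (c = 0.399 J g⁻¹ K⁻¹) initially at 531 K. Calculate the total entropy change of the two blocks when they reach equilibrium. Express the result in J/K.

Energy balance: T_f = (m₁c₁T₁ + m₂c₂T₂)/(m₁c₁ + m₂c₂) = 662.35 K.
ΔS₁ = m₁c₁ ln(T_f/T₁) = 787.35 × ln(662.35/675) = -14.8923 J/K.
ΔS₂ = m₂c₂ ln(T_f/T₂) = 75.81 × ln(662.35/531) = 16.7568 J/K.
ΔS_total = -14.8923 + 16.7568 = 1.86 J/K.

ΔS_total = 1.86 J/K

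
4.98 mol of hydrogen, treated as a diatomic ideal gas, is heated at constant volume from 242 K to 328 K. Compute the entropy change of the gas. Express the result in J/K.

ΔS = 31.5 J/K

At constant volume, ΔS = nC_V ln(T₂/T₁) with C_V = 5R/2 = 20.79 J mol⁻¹ K⁻¹.
ΔS = 4.98 × 20.79 × ln(328/242) = 31.5 J/K.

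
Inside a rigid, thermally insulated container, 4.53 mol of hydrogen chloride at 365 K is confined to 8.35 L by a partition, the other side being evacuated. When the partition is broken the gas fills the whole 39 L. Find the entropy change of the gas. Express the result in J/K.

For an ideal gas in free expansion Q = 0 and W = 0, so T is unchanged.
Entropy is a state function; using a reversible isothermal path, ΔS_gas = nR ln(V₂/V₁) = 4.53 × 8.314 × ln(39/8.35) = 58 J/K.

ΔS_gas = 58 J/K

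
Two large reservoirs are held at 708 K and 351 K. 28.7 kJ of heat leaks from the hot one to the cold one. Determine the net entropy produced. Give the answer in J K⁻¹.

ΔS_total = 41.2 J/K

ΔS_hot = −Q/T_H = −28700/708 = -40.54 J/K and ΔS_cold = +Q/T_C = 28700/351 = 81.77 J/K.
ΔS_total = -40.54 + 81.77 = 41.2 J/K, positive as the second law requires.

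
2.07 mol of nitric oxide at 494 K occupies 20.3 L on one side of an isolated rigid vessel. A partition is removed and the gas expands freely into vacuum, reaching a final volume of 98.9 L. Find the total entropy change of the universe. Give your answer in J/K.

No heat is exchanged and no work is done, so the ideal-gas temperature stays constant.
Entropy is a state function; using a reversible isothermal path, ΔS_gas = nR ln(V₂/V₁) = 2.07 × 8.314 × ln(98.9/20.3) = 27.3 J/K.
The insulated surroundings exchange no heat, so ΔS_surr = 0 and ΔS_universe = ΔS_gas.

ΔS_universe = 27.3 J/K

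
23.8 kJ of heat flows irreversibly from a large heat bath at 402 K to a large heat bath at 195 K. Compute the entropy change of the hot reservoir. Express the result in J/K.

ΔS_hot = -59.2 J/K

The hot reservoir loses heat Q, so ΔS_hot = −Q/T_H = −23800/402 = -59.2 J/K.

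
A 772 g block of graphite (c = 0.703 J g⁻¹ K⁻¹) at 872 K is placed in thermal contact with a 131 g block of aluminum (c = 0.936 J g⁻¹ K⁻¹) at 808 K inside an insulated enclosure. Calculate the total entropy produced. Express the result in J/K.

ΔS_total = 0.286 J/K

Energy balance: T_f = (m₁c₁T₁ + m₂c₂T₂)/(m₁c₁ + m₂c₂) = 860.21 K.
ΔS₁ = m₁c₁ ln(T_f/T₁) = 542.716 × ln(860.21/872) = -7.391 J/K.
ΔS₂ = m₂c₂ ln(T_f/T₂) = 122.616 × ln(860.21/808) = 7.677 J/K.
ΔS_total = -7.391 + 7.677 = 0.286 J/K.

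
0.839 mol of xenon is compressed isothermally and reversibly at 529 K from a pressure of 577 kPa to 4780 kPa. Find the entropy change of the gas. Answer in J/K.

For an isothermal ideal gas ΔS_gas = nR ln(P₁/P₂) = 0.839 × 8.314 × ln(577/4780) = -14.7 J/K.

ΔS_gas = -14.7 J/K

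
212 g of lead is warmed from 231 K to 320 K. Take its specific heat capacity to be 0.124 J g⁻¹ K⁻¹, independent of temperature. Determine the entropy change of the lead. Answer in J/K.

ΔS = 8.57 J/K

ΔS = ∫dQ_rev/T = m c ln(T₂/T₁) = 212 × 0.124 × ln(320/231) = 8.57 J/K.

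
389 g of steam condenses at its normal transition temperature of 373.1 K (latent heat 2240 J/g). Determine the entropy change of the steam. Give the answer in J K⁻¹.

ΔS = -2340 J/K

Heat released by the substance: Q = −mL = −389 × 2240 = −871360 J.
At constant T, ΔS = Q_rev/T = −871360 / 373.1 = -2340 J/K.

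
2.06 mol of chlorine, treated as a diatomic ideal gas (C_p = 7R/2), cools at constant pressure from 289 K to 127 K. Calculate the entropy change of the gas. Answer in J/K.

At constant pressure, ΔS = nC_p ln(T₂/T₁) with C_p = 7R/2 = 29.1 J mol⁻¹ K⁻¹.
ΔS = 2.06 × 29.1 × ln(127/289) = -49.3 J/K.

ΔS = -49.3 J/K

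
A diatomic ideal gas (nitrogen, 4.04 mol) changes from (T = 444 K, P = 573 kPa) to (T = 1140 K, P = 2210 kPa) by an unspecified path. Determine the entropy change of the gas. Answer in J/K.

ΔS = 65.5 J/K

ΔS = nC_p ln(T₂/T₁) − nR ln(P₂/P₁), with C_p = 7R/2 = 29.1 J mol⁻¹ K⁻¹ for a diatomic ideal gas.
ΔS = 4.04 × [29.1 × ln(1140/444) − 8.314 × ln(2210/573)] = 65.5 J/K.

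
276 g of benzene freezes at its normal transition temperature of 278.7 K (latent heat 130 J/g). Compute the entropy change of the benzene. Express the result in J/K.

ΔS = -129 J/K

Heat released by the substance: Q = −mL = −276 × 130 = −35880 J.
At constant T, ΔS = Q_rev/T = −35880 / 278.7 = -129 J/K.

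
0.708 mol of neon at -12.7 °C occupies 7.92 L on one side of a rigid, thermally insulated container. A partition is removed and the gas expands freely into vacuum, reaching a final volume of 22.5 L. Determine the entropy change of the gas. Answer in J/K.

ΔS_gas = 6.15 J/K

For an ideal gas in free expansion Q = 0 and W = 0, so T is unchanged.
Entropy is a state function; using a reversible isothermal path, ΔS_gas = nR ln(V₂/V₁) = 0.708 × 8.314 × ln(22.5/7.92) = 6.15 J/K.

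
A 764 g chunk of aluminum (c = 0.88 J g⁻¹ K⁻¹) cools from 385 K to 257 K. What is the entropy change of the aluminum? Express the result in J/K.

ΔS = -272 J/K

ΔS = ∫dQ_rev/T = m c ln(T₂/T₁) = 764 × 0.88 × ln(257/385) = -272 J/K.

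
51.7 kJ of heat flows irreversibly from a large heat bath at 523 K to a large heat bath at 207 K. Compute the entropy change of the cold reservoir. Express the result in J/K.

ΔS_cold = 250 J/K

The cold reservoir gains heat Q, so ΔS_cold = +Q/T_C = 51700/207 = 250 J/K.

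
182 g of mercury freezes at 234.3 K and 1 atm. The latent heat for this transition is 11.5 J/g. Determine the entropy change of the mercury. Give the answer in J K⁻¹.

Heat released by the substance: Q = −mL = −182 × 11.5 = −2093 J.
At constant T, ΔS = Q_rev/T = −2093 / 234.3 = -8.93 J/K.

ΔS = -8.93 J/K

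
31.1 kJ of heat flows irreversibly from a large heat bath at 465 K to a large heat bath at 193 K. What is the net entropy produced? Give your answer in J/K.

ΔS_hot = −Q/T_H = −31100/465 = -66.882 J/K and ΔS_cold = +Q/T_C = 31100/193 = 161.14 J/K.
ΔS_total = -66.882 + 161.14 = 94.3 J/K, positive as the second law requires.

ΔS_total = 94.3 J/K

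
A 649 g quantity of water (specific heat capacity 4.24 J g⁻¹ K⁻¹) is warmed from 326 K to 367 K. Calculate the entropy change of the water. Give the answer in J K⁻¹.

ΔS = ∫dQ_rev/T = m c ln(T₂/T₁) = 649 × 4.24 × ln(367/326) = 326 J/K.

ΔS = 326 J/K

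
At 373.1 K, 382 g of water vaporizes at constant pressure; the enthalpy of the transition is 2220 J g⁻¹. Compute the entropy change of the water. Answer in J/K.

ΔS = 2270 J/K

Heat absorbed by the substance: Q = mL = 382 × 2220 = 848040 J.
At constant T, ΔS = Q_rev/T = 848040 / 373.1 = 2270 J/K.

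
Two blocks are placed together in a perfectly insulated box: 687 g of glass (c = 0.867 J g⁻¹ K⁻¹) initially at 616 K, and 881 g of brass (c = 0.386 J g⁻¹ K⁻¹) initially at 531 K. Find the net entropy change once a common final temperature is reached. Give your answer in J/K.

Energy balance: T_f = (m₁c₁T₁ + m₂c₂T₂)/(m₁c₁ + m₂c₂) = 585.11 K.
ΔS₁ = m₁c₁ ln(T_f/T₁) = 595.629 × ln(585.11/616) = -30.65 J/K.
ΔS₂ = m₂c₂ ln(T_f/T₂) = 340.066 × ln(585.11/531) = 33 J/K.
ΔS_total = -30.65 + 33 = 2.35 J/K.

ΔS_total = 2.35 J/K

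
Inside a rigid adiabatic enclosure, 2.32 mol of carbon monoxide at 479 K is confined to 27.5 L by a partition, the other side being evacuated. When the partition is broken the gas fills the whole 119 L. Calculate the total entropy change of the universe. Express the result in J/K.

No heat is exchanged and no work is done, so the ideal-gas temperature stays constant.
Entropy is a state function; using a reversible isothermal path, ΔS_gas = nR ln(V₂/V₁) = 2.32 × 8.314 × ln(119/27.5) = 28.3 J/K.
The insulated surroundings exchange no heat, so ΔS_surr = 0 and ΔS_universe = ΔS_gas.

ΔS_universe = 28.3 J/K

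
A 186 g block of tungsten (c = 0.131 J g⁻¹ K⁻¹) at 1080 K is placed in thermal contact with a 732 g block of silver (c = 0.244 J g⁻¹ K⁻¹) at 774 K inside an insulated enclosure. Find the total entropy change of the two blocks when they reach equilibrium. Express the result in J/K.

ΔS_total = 1.29 J/K

Energy balance: T_f = (m₁c₁T₁ + m₂c₂T₂)/(m₁c₁ + m₂c₂) = 810.73 K.
ΔS₁ = m₁c₁ ln(T_f/T₁) = 24.366 × ln(810.73/1080) = -6.988 J/K.
ΔS₂ = m₂c₂ ln(T_f/T₂) = 178.608 × ln(810.73/774) = 8.282 J/K.
ΔS_total = -6.988 + 8.282 = 1.29 J/K.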